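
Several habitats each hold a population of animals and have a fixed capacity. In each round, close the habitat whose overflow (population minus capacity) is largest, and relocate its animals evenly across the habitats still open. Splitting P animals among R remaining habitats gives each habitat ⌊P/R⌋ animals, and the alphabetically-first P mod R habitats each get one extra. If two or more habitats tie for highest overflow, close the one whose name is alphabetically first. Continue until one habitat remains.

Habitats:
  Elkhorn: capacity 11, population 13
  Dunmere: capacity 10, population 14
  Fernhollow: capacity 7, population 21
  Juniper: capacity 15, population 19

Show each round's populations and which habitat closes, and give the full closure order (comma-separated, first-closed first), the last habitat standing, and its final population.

Closure order: Fernhollow, Dunmere, Juniper
Last habitat: Elkhorn with 67 animals

Round 1: Dunmere=14 Elkhorn=13 Fernhollow=21 Juniper=19 → close Fernhollow (overflow 14)
  21÷3 = 7 each, +1 to first 0
Round 2: Dunmere=21 Elkhorn=20 Juniper=26 → close Dunmere (overflow 11)
  21÷2 = 10 each, +1 to first 1
Round 3: Elkhorn=31 Juniper=36 → close Juniper (overflow 21)
  36÷1 = 36 each, +1 to first 0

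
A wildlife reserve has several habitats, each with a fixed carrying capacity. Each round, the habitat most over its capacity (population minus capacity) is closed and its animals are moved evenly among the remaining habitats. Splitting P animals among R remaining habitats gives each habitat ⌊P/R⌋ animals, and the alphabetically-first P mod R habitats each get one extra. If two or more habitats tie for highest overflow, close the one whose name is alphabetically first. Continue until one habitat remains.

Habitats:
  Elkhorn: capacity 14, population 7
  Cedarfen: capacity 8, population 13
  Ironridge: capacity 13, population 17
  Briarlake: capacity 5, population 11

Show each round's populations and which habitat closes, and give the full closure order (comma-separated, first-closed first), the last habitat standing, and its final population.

Round 1: Briarlake=11 Cedarfen=13 Elkhorn=7 Ironridge=17 → close Briarlake (overflow 6)
  11÷3 = 3 each, +1 to first 2
Round 2: Cedarfen=17 Elkhorn=11 Ironridge=20 → close Cedarfen (overflow 9)
  17÷2 = 8 each, +1 to first 1
Round 3: Elkhorn=20 Ironridge=28 → close Ironridge (overflow 15)
  28÷1 = 28 each, +1 to first 0

Closure order: Briarlake, Cedarfen, Ironridge
Last habitat: Elkhorn with 48 animals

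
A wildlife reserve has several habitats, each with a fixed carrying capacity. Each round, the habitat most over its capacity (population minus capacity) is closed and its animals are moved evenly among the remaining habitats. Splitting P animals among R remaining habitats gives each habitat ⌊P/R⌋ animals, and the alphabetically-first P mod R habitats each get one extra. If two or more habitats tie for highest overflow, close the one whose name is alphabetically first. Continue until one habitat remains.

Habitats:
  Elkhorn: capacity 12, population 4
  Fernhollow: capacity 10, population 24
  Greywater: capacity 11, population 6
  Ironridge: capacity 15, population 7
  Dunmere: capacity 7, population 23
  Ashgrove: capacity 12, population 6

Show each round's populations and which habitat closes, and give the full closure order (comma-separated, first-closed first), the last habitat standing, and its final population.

Closure order: Dunmere, Fernhollow, Ashgrove, Greywater, Elkhorn
Last habitat: Ironridge with 70 animals

Round 1: Ashgrove=6 Dunmere=23 Elkhorn=4 Fernhollow=24 Greywater=6 Ironridge=7 → close Dunmere (overflow 16)
  23÷5 = 4 each, +1 to first 3
Round 2: Ashgrove=11 Elkhorn=9 Fernhollow=29 Greywater=10 Ironridge=11 → close Fernhollow (overflow 19)
  29÷4 = 7 each, +1 to first 1
Round 3: Ashgrove=19 Elkhorn=16 Greywater=17 Ironridge=18 → close Ashgrove (overflow 7)
  19÷3 = 6 each, +1 to first 1
Round 4: Elkhorn=23 Greywater=23 Ironridge=24 → close Greywater (overflow 12)
  23÷2 = 11 each, +1 to first 1
Round 5: Elkhorn=35 Ironridge=35 → close Elkhorn (overflow 23)
  35÷1 = 35 each, +1 to first 0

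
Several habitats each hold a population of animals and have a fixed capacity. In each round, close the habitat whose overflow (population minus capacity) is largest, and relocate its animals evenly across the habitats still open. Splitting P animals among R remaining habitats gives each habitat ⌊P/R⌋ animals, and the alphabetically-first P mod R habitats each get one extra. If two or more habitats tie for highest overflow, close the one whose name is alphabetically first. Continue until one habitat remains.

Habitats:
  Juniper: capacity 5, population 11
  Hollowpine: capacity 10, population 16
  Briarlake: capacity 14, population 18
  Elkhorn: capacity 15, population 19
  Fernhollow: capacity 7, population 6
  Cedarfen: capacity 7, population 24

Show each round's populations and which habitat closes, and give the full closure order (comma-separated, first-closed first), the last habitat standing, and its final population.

Closure order: Cedarfen, Hollowpine, Briarlake, Elkhorn, Juniper
Last habitat: Fernhollow with 94 animals

Round 1: Briarlake=18 Cedarfen=24 Elkhorn=19 Fernhollow=6 Hollowpine=16 Juniper=11 → close Cedarfen (overflow 17)
  24÷5 = 4 each, +1 to first 4
Round 2: Briarlake=23 Elkhorn=24 Fernhollow=11 Hollowpine=21 Juniper=15 → close Hollowpine (overflow 11)
  21÷4 = 5 each, +1 to first 1
Round 3: Briarlake=29 Elkhorn=29 Fernhollow=16 Juniper=20 → close Briarlake (overflow 15)
  29÷3 = 9 each, +1 to first 2
Round 4: Elkhorn=39 Fernhollow=26 Juniper=29 → close Elkhorn (overflow 24)
  39÷2 = 19 each, +1 to first 1
Round 5: Fernhollow=46 Juniper=48 → close Juniper (overflow 43)
  48÷1 = 48 each, +1 to first 0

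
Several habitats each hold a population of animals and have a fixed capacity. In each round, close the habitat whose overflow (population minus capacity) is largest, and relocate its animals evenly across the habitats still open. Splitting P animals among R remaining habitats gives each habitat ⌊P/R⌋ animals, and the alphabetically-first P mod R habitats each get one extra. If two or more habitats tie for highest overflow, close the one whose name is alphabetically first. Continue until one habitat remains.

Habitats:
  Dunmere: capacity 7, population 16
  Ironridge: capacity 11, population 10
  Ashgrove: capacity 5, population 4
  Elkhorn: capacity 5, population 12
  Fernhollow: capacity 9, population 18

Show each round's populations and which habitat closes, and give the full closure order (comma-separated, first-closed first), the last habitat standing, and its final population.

Round 1: Ashgrove=4 Dunmere=16 Elkhorn=12 Fernhollow=18 Ironridge=10 → close Dunmere (overflow 9)
  16÷4 = 4 each, +1 to first 0
Round 2: Ashgrove=8 Elkhorn=16 Fernhollow=22 Ironridge=14 → close Fernhollow (overflow 13)
  22÷3 = 7 each, +1 to first 1
Round 3: Ashgrove=16 Elkhorn=23 Ironridge=21 → close Elkhorn (overflow 18)
  23÷2 = 11 each, +1 to first 1
Round 4: Ashgrove=28 Ironridge=32 → close Ashgrove (overflow 23)
  28÷1 = 28 each, +1 to first 0

Closure order: Dunmere, Fernhollow, Elkhorn, Ashgrove
Last habitat: Ironridge with 60 animals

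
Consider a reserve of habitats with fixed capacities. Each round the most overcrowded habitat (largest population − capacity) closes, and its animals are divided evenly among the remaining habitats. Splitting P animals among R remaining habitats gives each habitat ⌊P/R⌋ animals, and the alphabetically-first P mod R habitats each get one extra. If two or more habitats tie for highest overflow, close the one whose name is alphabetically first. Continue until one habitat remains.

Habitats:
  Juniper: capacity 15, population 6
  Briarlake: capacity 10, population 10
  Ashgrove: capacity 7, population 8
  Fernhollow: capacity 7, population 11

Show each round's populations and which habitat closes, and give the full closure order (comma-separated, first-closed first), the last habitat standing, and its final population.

Round 1: Ashgrove=8 Briarlake=10 Fernhollow=11 Juniper=6 → close Fernhollow (overflow 4)
  11÷3 = 3 each, +1 to first 2
Round 2: Ashgrove=12 Briarlake=14 Juniper=9 → close Ashgrove (overflow 5)
  12÷2 = 6 each, +1 to first 0
Round 3: Briarlake=20 Juniper=15 → close Briarlake (overflow 10)
  20÷1 = 20 each, +1 to first 0

Closure order: Fernhollow, Ashgrove, Briarlake
Last habitat: Juniper with 35 animals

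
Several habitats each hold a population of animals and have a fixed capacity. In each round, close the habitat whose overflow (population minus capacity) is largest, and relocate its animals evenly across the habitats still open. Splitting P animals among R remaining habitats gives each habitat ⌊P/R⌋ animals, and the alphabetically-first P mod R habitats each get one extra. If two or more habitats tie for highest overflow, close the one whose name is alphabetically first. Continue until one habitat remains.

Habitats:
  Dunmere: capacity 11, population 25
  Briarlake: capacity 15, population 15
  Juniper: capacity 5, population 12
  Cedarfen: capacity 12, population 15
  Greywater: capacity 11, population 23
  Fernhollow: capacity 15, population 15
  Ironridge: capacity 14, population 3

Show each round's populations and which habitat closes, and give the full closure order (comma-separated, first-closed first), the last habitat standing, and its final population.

Closure order: Dunmere, Greywater, Juniper, Cedarfen, Briarlake, Fernhollow
Last habitat: Ironridge with 108 animals

Round 1: Briarlake=15 Cedarfen=15 Dunmere=25 Fernhollow=15 Greywater=23 Ironridge=3 Juniper=12 → close Dunmere (overflow 14)
  25÷6 = 4 each, +1 to first 1
Round 2: Briarlake=20 Cedarfen=19 Fernhollow=19 Greywater=27 Ironridge=7 Juniper=16 → close Greywater (overflow 16)
  27÷5 = 5 each, +1 to first 2
Round 3: Briarlake=26 Cedarfen=25 Fernhollow=24 Ironridge=12 Juniper=21 → close Juniper (overflow 16)
  21÷4 = 5 each, +1 to first 1
Round 4: Briarlake=32 Cedarfen=30 Fernhollow=29 Ironridge=17 → close Cedarfen (overflow 18)
  30÷3 = 10 each, +1 to first 0
Round 5: Briarlake=42 Fernhollow=39 Ironridge=27 → close Briarlake (overflow 27)
  42÷2 = 21 each, +1 to first 0
Round 6: Fernhollow=60 Ironridge=48 → close Fernhollow (overflow 45)
  60÷1 = 60 each, +1 to first 0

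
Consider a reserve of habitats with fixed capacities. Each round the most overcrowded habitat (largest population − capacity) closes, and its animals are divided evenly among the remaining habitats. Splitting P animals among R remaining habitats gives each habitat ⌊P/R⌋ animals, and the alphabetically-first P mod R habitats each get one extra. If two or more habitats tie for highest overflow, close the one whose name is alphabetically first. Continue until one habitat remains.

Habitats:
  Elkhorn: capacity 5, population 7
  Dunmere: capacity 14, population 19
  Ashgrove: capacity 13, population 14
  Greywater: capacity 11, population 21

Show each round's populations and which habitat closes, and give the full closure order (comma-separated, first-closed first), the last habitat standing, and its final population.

Round 1: Ashgrove=14 Dunmere=19 Elkhorn=7 Greywater=21 → close Greywater (overflow 10)
  21÷3 = 7 each, +1 to first 0
Round 2: Ashgrove=21 Dunmere=26 Elkhorn=14 → close Dunmere (overflow 12)
  26÷2 = 13 each, +1 to first 0
Round 3: Ashgrove=34 Elkhorn=27 → close Elkhorn (overflow 22)
  27÷1 = 27 each, +1 to first 0

Closure order: Greywater, Dunmere, Elkhorn
Last habitat: Ashgrove with 61 animals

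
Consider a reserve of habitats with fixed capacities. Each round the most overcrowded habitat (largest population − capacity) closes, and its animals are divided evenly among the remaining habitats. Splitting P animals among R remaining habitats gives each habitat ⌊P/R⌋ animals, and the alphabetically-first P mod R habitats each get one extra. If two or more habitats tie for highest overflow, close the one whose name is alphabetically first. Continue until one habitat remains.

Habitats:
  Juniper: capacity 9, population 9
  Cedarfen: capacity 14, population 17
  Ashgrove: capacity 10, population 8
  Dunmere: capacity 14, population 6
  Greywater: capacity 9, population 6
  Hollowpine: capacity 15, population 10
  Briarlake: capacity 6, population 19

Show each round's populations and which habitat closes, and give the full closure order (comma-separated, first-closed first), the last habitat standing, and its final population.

Closure order: Briarlake, Cedarfen, Juniper, Ashgrove, Greywater, Hollowpine
Last habitat: Dunmere with 75 animals

Round 1: Ashgrove=8 Briarlake=19 Cedarfen=17 Dunmere=6 Greywater=6 Hollowpine=10 Juniper=9 → close Briarlake (overflow 13)
  19÷6 = 3 each, +1 to first 1
Round 2: Ashgrove=12 Cedarfen=20 Dunmere=9 Greywater=9 Hollowpine=13 Juniper=12 → close Cedarfen (overflow 6)
  20÷5 = 4 each, +1 to first 0
Round 3: Ashgrove=16 Dunmere=13 Greywater=13 Hollowpine=17 Juniper=16 → close Juniper (overflow 7)
  16÷4 = 4 each, +1 to first 0
Round 4: Ashgrove=20 Dunmere=17 Greywater=17 Hollowpine=21 → close Ashgrove (overflow 10)
  20÷3 = 6 each, +1 to first 2
Round 5: Dunmere=24 Greywater=24 Hollowpine=27 → close Greywater (overflow 15)
  24÷2 = 12 each, +1 to first 0
Round 6: Dunmere=36 Hollowpine=39 → close Hollowpine (overflow 24)
  39÷1 = 39 each, +1 to first 0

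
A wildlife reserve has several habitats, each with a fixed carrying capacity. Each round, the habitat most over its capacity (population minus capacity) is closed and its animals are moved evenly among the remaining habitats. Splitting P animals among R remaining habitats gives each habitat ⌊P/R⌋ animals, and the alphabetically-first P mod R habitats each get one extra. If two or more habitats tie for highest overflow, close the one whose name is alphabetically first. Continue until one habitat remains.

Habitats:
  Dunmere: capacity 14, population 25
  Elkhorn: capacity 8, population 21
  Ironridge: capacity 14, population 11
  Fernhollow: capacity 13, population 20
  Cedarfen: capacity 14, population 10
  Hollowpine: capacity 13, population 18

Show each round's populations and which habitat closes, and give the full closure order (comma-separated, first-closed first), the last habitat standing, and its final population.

Closure order: Elkhorn, Dunmere, Fernhollow, Hollowpine, Cedarfen
Last habitat: Ironridge with 105 animals

Round 1: Cedarfen=10 Dunmere=25 Elkhorn=21 Fernhollow=20 Hollowpine=18 Ironridge=11 → close Elkhorn (overflow 13)
  21÷5 = 4 each, +1 to first 1
Round 2: Cedarfen=15 Dunmere=29 Fernhollow=24 Hollowpine=22 Ironridge=15 → close Dunmere (overflow 15)
  29÷4 = 7 each, +1 to first 1
Round 3: Cedarfen=23 Fernhollow=31 Hollowpine=29 Ironridge=22 → close Fernhollow (overflow 18)
  31÷3 = 10 each, +1 to first 1
Round 4: Cedarfen=34 Hollowpine=39 Ironridge=32 → close Hollowpine (overflow 26)
  39÷2 = 19 each, +1 to first 1
Round 5: Cedarfen=54 Ironridge=51 → close Cedarfen (overflow 40)
  54÷1 = 54 each, +1 to first 0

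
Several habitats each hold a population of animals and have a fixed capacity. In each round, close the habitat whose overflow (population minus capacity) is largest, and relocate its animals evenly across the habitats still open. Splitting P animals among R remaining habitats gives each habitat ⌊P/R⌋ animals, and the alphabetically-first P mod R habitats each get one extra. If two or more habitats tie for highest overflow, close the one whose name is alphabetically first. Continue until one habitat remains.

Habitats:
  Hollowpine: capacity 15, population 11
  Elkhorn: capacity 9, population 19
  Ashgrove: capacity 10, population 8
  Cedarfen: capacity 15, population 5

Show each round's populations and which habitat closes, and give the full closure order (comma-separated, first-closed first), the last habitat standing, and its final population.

Closure order: Elkhorn, Ashgrove, Hollowpine
Last habitat: Cedarfen with 43 animals

Round 1: Ashgrove=8 Cedarfen=5 Elkhorn=19 Hollowpine=11 → close Elkhorn (overflow 10)
  19÷3 = 6 each, +1 to first 1
Round 2: Ashgrove=15 Cedarfen=11 Hollowpine=17 → close Ashgrove (overflow 5)
  15÷2 = 7 each, +1 to first 1
Round 3: Cedarfen=19 Hollowpine=24 → close Hollowpine (overflow 9)
  24÷1 = 24 each, +1 to first 0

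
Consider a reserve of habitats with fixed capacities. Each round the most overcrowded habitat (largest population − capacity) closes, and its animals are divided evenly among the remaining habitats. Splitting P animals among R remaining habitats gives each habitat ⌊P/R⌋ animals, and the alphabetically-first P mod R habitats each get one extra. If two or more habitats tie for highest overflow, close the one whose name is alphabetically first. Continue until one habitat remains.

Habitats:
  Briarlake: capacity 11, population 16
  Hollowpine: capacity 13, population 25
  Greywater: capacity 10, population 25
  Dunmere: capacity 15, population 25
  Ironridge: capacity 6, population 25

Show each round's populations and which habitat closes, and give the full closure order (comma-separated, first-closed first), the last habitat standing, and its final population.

Round 1: Briarlake=16 Dunmere=25 Greywater=25 Hollowpine=25 Ironridge=25 → close Ironridge (overflow 19)
  25÷4 = 6 each, +1 to first 1
Round 2: Briarlake=23 Dunmere=31 Greywater=31 Hollowpine=31 → close Greywater (overflow 21)
  31÷3 = 10 each, +1 to first 1
Round 3: Briarlake=34 Dunmere=41 Hollowpine=41 → close Hollowpine (overflow 28)
  41÷2 = 20 each, +1 to first 1
Round 4: Briarlake=55 Dunmere=61 → close Dunmere (overflow 46)
  61÷1 = 61 each, +1 to first 0

Closure order: Ironridge, Greywater, Hollowpine, Dunmere
Last habitat: Briarlake with 116 animals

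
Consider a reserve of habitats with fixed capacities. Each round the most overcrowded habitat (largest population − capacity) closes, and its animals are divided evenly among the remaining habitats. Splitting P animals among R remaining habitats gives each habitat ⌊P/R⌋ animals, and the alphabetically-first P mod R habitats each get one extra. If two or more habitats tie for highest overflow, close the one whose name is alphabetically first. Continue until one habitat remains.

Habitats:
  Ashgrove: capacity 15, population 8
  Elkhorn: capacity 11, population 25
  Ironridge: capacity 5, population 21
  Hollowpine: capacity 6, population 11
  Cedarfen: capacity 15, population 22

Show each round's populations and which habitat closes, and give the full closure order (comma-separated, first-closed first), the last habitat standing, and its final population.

Round 1: Ashgrove=8 Cedarfen=22 Elkhorn=25 Hollowpine=11 Ironridge=21 → close Ironridge (overflow 16)
  21÷4 = 5 each, +1 to first 1
Round 2: Ashgrove=14 Cedarfen=27 Elkhorn=30 Hollowpine=16 → close Elkhorn (overflow 19)
  30÷3 = 10 each, +1 to first 0
Round 3: Ashgrove=24 Cedarfen=37 Hollowpine=26 → close Cedarfen (overflow 22)
  37÷2 = 18 each, +1 to first 1
Round 4: Ashgrove=43 Hollowpine=44 → close Hollowpine (overflow 38)
  44÷1 = 44 each, +1 to first 0

Closure order: Ironridge, Elkhorn, Cedarfen, Hollowpine
Last habitat: Ashgrove with 87 animals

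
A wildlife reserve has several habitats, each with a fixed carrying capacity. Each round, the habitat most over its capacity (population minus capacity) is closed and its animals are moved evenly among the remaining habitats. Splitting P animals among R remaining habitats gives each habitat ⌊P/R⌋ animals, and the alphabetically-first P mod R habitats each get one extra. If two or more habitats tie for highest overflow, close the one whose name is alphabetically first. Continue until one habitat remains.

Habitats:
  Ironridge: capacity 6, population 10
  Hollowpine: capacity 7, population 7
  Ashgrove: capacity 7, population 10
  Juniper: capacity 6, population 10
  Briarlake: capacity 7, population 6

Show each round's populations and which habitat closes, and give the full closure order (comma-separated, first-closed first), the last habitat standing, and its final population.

Round 1: Ashgrove=10 Briarlake=6 Hollowpine=7 Ironridge=10 Juniper=10 → close Ironridge (overflow 4)
  10÷4 = 2 each, +1 to first 2
Round 2: Ashgrove=13 Briarlake=9 Hollowpine=9 Juniper=12 → close Ashgrove (overflow 6)
  13÷3 = 4 each, +1 to first 1
Round 3: Briarlake=14 Hollowpine=13 Juniper=16 → close Juniper (overflow 10)
  16÷2 = 8 each, +1 to first 0
Round 4: Briarlake=22 Hollowpine=21 → close Briarlake (overflow 15)
  22÷1 = 22 each, +1 to first 0

Closure order: Ironridge, Ashgrove, Juniper, Briarlake
Last habitat: Hollowpine with 43 animals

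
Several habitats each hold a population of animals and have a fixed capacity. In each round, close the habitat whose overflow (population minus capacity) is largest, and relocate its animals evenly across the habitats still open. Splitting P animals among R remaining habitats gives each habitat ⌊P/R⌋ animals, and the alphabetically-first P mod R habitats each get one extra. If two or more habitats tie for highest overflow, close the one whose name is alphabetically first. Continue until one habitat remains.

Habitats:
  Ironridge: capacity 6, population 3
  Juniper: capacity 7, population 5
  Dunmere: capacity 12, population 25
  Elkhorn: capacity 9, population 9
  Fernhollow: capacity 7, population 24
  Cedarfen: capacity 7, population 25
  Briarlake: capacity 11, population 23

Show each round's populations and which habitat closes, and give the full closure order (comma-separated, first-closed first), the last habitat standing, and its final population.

Round 1: Briarlake=23 Cedarfen=25 Dunmere=25 Elkhorn=9 Fernhollow=24 Ironridge=3 Juniper=5 → close Cedarfen (overflow 18)
  25÷6 = 4 each, +1 to first 1
Round 2: Briarlake=28 Dunmere=29 Elkhorn=13 Fernhollow=28 Ironridge=7 Juniper=9 → close Fernhollow (overflow 21)
  28÷5 = 5 each, +1 to first 3
Round 3: Briarlake=34 Dunmere=35 Elkhorn=19 Ironridge=12 Juniper=14 → close Briarlake (overflow 23)
  34÷4 = 8 each, +1 to first 2
Round 4: Dunmere=44 Elkhorn=28 Ironridge=20 Juniper=22 → close Dunmere (overflow 32)
  44÷3 = 14 each, +1 to first 2
Round 5: Elkhorn=43 Ironridge=35 Juniper=36 → close Elkhorn (overflow 34)
  43÷2 = 21 each, +1 to first 1
Round 6: Ironridge=57 Juniper=57 → close Ironridge (overflow 51)
  57÷1 = 57 each, +1 to first 0

Closure order: Cedarfen, Fernhollow, Briarlake, Dunmere, Elkhorn, Ironridge
Last habitat: Juniper with 114 animals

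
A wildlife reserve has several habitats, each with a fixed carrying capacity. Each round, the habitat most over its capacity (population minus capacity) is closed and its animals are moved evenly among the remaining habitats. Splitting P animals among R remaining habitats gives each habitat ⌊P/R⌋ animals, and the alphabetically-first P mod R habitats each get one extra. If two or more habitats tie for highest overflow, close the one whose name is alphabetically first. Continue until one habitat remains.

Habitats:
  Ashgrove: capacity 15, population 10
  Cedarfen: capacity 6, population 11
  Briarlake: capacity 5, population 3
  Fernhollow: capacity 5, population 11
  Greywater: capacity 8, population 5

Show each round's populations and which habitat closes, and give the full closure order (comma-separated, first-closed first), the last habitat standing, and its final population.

Round 1: Ashgrove=10 Briarlake=3 Cedarfen=11 Fernhollow=11 Greywater=5 → close Fernhollow (overflow 6)
  11÷4 = 2 each, +1 to first 3
Round 2: Ashgrove=13 Briarlake=6 Cedarfen=14 Greywater=7 → close Cedarfen (overflow 8)
  14÷3 = 4 each, +1 to first 2
Round 3: Ashgrove=18 Briarlake=11 Greywater=11 → close Briarlake (overflow 6)
  11÷2 = 5 each, +1 to first 1
Round 4: Ashgrove=24 Greywater=16 → close Ashgrove (overflow 9)
  24÷1 = 24 each, +1 to first 0

Closure order: Fernhollow, Cedarfen, Briarlake, Ashgrove
Last habitat: Greywater with 40 animals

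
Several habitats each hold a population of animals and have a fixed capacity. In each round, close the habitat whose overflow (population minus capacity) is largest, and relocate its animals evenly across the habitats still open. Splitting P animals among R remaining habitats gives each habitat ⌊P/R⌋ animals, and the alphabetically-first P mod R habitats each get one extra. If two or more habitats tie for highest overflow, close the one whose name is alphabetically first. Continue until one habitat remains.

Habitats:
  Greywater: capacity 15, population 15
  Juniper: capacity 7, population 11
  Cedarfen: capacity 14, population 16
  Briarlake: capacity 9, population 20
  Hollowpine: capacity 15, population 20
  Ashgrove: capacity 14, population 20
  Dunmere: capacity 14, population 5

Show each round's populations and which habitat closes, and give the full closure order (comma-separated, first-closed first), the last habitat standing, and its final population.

Round 1: Ashgrove=20 Briarlake=20 Cedarfen=16 Dunmere=5 Greywater=15 Hollowpine=20 Juniper=11 → close Briarlake (overflow 11)
  20÷6 = 3 each, +1 to first 2
Round 2: Ashgrove=24 Cedarfen=20 Dunmere=8 Greywater=18 Hollowpine=23 Juniper=14 → close Ashgrove (overflow 10)
  24÷5 = 4 each, +1 to first 4
Round 3: Cedarfen=25 Dunmere=13 Greywater=23 Hollowpine=28 Juniper=18 → close Hollowpine (overflow 13)
  28÷4 = 7 each, +1 to first 0
Round 4: Cedarfen=32 Dunmere=20 Greywater=30 Juniper=25 → close Cedarfen (overflow 18)
  32÷3 = 10 each, +1 to first 2
Round 5: Dunmere=31 Greywater=41 Juniper=35 → close Juniper (overflow 28)
  35÷2 = 17 each, +1 to first 1
Round 6: Dunmere=49 Greywater=58 → close Greywater (overflow 43)
  58÷1 = 58 each, +1 to first 0

Closure order: Briarlake, Ashgrove, Hollowpine, Cedarfen, Juniper, Greywater
Last habitat: Dunmere with 107 animals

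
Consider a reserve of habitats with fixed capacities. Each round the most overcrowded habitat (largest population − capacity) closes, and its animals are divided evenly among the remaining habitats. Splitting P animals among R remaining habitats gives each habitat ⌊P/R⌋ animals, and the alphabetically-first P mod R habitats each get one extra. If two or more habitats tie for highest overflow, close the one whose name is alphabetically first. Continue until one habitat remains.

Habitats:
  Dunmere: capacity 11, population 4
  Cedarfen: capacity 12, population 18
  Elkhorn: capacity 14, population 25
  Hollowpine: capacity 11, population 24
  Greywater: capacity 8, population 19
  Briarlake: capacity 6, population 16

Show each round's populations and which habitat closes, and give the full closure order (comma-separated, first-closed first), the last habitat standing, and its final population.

Closure order: Hollowpine, Elkhorn, Briarlake, Greywater, Cedarfen
Last habitat: Dunmere with 106 animals

Round 1: Briarlake=16 Cedarfen=18 Dunmere=4 Elkhorn=25 Greywater=19 Hollowpine=24 → close Hollowpine (overflow 13)
  24÷5 = 4 each, +1 to first 4
Round 2: Briarlake=21 Cedarfen=23 Dunmere=9 Elkhorn=30 Greywater=23 → close Elkhorn (overflow 16)
  30÷4 = 7 each, +1 to first 2
Round 3: Briarlake=29 Cedarfen=31 Dunmere=16 Greywater=30 → close Briarlake (overflow 23)
  29÷3 = 9 each, +1 to first 2
Round 4: Cedarfen=41 Dunmere=26 Greywater=39 → close Greywater (overflow 31)
  39÷2 = 19 each, +1 to first 1
Round 5: Cedarfen=61 Dunmere=45 → close Cedarfen (overflow 49)
  61÷1 = 61 each, +1 to first 0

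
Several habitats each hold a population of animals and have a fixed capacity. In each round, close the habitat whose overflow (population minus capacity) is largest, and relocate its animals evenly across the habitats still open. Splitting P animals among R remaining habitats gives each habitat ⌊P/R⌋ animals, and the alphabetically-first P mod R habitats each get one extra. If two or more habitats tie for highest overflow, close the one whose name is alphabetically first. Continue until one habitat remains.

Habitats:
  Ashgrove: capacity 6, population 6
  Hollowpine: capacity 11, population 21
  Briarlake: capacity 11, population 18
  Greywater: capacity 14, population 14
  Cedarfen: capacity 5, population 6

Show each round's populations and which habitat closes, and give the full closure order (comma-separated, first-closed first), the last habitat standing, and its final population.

Round 1: Ashgrove=6 Briarlake=18 Cedarfen=6 Greywater=14 Hollowpine=21 → close Hollowpine (overflow 10)
  21÷4 = 5 each, +1 to first 1
Round 2: Ashgrove=12 Briarlake=23 Cedarfen=11 Greywater=19 → close Briarlake (overflow 12)
  23÷3 = 7 each, +1 to first 2
Round 3: Ashgrove=20 Cedarfen=19 Greywater=26 → close Ashgrove (overflow 14)
  20÷2 = 10 each, +1 to first 0
Round 4: Cedarfen=29 Greywater=36 → close Cedarfen (overflow 24)
  29÷1 = 29 each, +1 to first 0

Closure order: Hollowpine, Briarlake, Ashgrove, Cedarfen
Last habitat: Greywater with 65 animals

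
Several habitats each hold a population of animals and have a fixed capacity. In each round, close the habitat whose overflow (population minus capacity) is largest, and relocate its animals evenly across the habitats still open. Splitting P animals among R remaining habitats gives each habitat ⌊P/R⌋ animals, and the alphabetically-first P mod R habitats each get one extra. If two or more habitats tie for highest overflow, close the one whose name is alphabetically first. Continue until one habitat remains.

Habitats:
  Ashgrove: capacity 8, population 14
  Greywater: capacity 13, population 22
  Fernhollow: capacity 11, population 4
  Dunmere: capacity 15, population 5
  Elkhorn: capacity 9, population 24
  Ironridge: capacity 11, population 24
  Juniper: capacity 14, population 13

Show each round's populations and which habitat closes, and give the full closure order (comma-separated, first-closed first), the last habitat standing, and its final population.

Closure order: Elkhorn, Ironridge, Greywater, Ashgrove, Juniper, Fernhollow
Last habitat: Dunmere with 106 animals

Round 1: Ashgrove=14 Dunmere=5 Elkhorn=24 Fernhollow=4 Greywater=22 Ironridge=24 Juniper=13 → close Elkhorn (overflow 15)
  24÷6 = 4 each, +1 to first 0
Round 2: Ashgrove=18 Dunmere=9 Fernhollow=8 Greywater=26 Ironridge=28 Juniper=17 → close Ironridge (overflow 17)
  28÷5 = 5 each, +1 to first 3
Round 3: Ashgrove=24 Dunmere=15 Fernhollow=14 Greywater=31 Juniper=22 → close Greywater (overflow 18)
  31÷4 = 7 each, +1 to first 3
Round 4: Ashgrove=32 Dunmere=23 Fernhollow=22 Juniper=29 → close Ashgrove (overflow 24)
  32÷3 = 10 each, +1 to first 2
Round 5: Dunmere=34 Fernhollow=33 Juniper=39 → close Juniper (overflow 25)
  39÷2 = 19 each, +1 to first 1
Round 6: Dunmere=54 Fernhollow=52 → close Fernhollow (overflow 41)
  52÷1 = 52 each, +1 to first 0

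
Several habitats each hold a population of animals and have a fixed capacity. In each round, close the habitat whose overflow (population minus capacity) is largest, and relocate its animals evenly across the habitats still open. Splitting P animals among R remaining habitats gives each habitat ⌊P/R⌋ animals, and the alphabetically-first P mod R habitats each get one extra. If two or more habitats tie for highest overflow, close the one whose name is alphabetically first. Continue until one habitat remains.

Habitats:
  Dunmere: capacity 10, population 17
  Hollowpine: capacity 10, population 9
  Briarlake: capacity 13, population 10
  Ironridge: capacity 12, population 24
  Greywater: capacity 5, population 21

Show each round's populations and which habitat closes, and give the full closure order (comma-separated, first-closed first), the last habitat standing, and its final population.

Closure order: Greywater, Ironridge, Dunmere, Briarlake
Last habitat: Hollowpine with 81 animals

Round 1: Briarlake=10 Dunmere=17 Greywater=21 Hollowpine=9 Ironridge=24 → close Greywater (overflow 16)
  21÷4 = 5 each, +1 to first 1
Round 2: Briarlake=16 Dunmere=22 Hollowpine=14 Ironridge=29 → close Ironridge (overflow 17)
  29÷3 = 9 each, +1 to first 2
Round 3: Briarlake=26 Dunmere=32 Hollowpine=23 → close Dunmere (overflow 22)
  32÷2 = 16 each, +1 to first 0
Round 4: Briarlake=42 Hollowpine=39 → close Briarlake (overflow 29)
  42÷1 = 42 each, +1 to first 0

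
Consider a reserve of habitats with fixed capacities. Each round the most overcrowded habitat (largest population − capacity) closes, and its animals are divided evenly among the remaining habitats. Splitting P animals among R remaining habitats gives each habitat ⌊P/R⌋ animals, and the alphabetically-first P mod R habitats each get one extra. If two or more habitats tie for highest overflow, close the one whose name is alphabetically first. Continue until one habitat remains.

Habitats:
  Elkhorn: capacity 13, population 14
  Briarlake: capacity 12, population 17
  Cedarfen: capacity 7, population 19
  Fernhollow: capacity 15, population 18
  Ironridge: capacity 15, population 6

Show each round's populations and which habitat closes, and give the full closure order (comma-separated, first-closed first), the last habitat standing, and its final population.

Closure order: Cedarfen, Briarlake, Fernhollow, Elkhorn
Last habitat: Ironridge with 74 animals

Round 1: Briarlake=17 Cedarfen=19 Elkhorn=14 Fernhollow=18 Ironridge=6 → close Cedarfen (overflow 12)
  19÷4 = 4 each, +1 to first 3
Round 2: Briarlake=22 Elkhorn=19 Fernhollow=23 Ironridge=10 → close Briarlake (overflow 10)
  22÷3 = 7 each, +1 to first 1
Round 3: Elkhorn=27 Fernhollow=30 Ironridge=17 → close Fernhollow (overflow 15)
  30÷2 = 15 each, +1 to first 0
Round 4: Elkhorn=42 Ironridge=32 → close Elkhorn (overflow 29)
  42÷1 = 42 each, +1 to first 0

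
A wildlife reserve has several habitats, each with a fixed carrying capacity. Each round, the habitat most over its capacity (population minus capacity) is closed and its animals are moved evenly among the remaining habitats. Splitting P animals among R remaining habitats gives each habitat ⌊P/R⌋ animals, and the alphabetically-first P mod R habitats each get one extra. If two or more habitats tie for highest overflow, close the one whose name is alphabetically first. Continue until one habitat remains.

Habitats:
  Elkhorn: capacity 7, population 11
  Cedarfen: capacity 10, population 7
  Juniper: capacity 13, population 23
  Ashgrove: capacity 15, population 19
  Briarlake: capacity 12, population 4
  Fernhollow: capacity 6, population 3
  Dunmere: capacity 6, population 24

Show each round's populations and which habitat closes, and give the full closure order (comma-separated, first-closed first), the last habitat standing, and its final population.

Round 1: Ashgrove=19 Briarlake=4 Cedarfen=7 Dunmere=24 Elkhorn=11 Fernhollow=3 Juniper=23 → close Dunmere (overflow 18)
  24÷6 = 4 each, +1 to first 0
Round 2: Ashgrove=23 Briarlake=8 Cedarfen=11 Elkhorn=15 Fernhollow=7 Juniper=27 → close Juniper (overflow 14)
  27÷5 = 5 each, +1 to first 2
Round 3: Ashgrove=29 Briarlake=14 Cedarfen=16 Elkhorn=20 Fernhollow=12 → close Ashgrove (overflow 14)
  29÷4 = 7 each, +1 to first 1
Round 4: Briarlake=22 Cedarfen=23 Elkhorn=27 Fernhollow=19 → close Elkhorn (overflow 20)
  27÷3 = 9 each, +1 to first 0
Round 5: Briarlake=31 Cedarfen=32 Fernhollow=28 → close Cedarfen (overflow 22)
  32÷2 = 16 each, +1 to first 0
Round 6: Briarlake=47 Fernhollow=44 → close Fernhollow (overflow 38)
  44÷1 = 44 each, +1 to first 0

Closure order: Dunmere, Juniper, Ashgrove, Elkhorn, Cedarfen, Fernhollow
Last habitat: Briarlake with 91 animals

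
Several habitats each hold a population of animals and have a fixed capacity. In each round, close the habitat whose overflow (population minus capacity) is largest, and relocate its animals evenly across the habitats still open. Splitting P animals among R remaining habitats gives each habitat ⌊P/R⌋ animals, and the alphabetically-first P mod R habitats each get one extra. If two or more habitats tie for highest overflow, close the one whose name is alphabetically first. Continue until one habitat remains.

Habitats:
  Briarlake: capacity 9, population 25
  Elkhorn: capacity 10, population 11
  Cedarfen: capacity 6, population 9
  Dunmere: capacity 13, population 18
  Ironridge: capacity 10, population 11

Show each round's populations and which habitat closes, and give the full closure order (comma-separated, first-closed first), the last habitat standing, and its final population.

Round 1: Briarlake=25 Cedarfen=9 Dunmere=18 Elkhorn=11 Ironridge=11 → close Briarlake (overflow 16)
  25÷4 = 6 each, +1 to first 1
Round 2: Cedarfen=16 Dunmere=24 Elkhorn=17 Ironridge=17 → close Dunmere (overflow 11)
  24÷3 = 8 each, +1 to first 0
Round 3: Cedarfen=24 Elkhorn=25 Ironridge=25 → close Cedarfen (overflow 18)
  24÷2 = 12 each, +1 to first 0
Round 4: Elkhorn=37 Ironridge=37 → close Elkhorn (overflow 27)
  37÷1 = 37 each, +1 to first 0

Closure order: Briarlake, Dunmere, Cedarfen, Elkhorn
Last habitat: Ironridge with 74 animals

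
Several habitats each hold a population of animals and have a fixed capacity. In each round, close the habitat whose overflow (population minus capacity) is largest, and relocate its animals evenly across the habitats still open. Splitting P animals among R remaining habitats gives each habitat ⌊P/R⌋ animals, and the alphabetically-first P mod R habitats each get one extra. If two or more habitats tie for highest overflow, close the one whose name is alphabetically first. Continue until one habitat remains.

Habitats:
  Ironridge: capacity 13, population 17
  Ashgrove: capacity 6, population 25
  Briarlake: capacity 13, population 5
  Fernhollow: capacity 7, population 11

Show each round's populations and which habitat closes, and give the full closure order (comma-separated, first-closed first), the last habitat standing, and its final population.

Closure order: Ashgrove, Fernhollow, Ironridge
Last habitat: Briarlake with 58 animals

Round 1: Ashgrove=25 Briarlake=5 Fernhollow=11 Ironridge=17 → close Ashgrove (overflow 19)
  25÷3 = 8 each, +1 to first 1
Round 2: Briarlake=14 Fernhollow=19 Ironridge=25 → close Fernhollow (overflow 12)
  19÷2 = 9 each, +1 to first 1
Round 3: Briarlake=24 Ironridge=34 → close Ironridge (overflow 21)
  34÷1 = 34 each, +1 to first 0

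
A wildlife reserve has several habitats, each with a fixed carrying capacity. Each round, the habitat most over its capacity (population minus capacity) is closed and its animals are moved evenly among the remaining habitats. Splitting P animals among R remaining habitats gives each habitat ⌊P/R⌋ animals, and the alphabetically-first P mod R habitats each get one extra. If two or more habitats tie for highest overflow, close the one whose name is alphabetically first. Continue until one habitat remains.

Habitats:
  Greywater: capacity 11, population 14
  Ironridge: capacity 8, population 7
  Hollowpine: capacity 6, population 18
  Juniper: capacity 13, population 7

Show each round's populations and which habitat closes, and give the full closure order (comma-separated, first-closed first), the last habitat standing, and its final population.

Closure order: Hollowpine, Greywater, Ironridge
Last habitat: Juniper with 46 animals

Round 1: Greywater=14 Hollowpine=18 Ironridge=7 Juniper=7 → close Hollowpine (overflow 12)
  18÷3 = 6 each, +1 to first 0
Round 2: Greywater=20 Ironridge=13 Juniper=13 → close Greywater (overflow 9)
  20÷2 = 10 each, +1 to first 0
Round 3: Ironridge=23 Juniper=23 → close Ironridge (overflow 15)
  23÷1 = 23 each, +1 to first 0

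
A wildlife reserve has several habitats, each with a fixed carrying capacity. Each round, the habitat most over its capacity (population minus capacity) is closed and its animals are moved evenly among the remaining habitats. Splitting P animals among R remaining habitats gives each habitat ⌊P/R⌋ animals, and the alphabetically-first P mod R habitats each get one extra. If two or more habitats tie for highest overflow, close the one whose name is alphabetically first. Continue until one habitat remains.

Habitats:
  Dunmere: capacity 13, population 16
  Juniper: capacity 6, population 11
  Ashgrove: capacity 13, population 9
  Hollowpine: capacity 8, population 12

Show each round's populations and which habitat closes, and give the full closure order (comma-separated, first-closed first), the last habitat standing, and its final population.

Closure order: Juniper, Dunmere, Hollowpine
Last habitat: Ashgrove with 48 animals

Round 1: Ashgrove=9 Dunmere=16 Hollowpine=12 Juniper=11 → close Juniper (overflow 5)
  11÷3 = 3 each, +1 to first 2
Round 2: Ashgrove=13 Dunmere=20 Hollowpine=15 → close Dunmere (overflow 7)
  20÷2 = 10 each, +1 to first 0
Round 3: Ashgrove=23 Hollowpine=25 → close Hollowpine (overflow 17)
  25÷1 = 25 each, +1 to first 0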